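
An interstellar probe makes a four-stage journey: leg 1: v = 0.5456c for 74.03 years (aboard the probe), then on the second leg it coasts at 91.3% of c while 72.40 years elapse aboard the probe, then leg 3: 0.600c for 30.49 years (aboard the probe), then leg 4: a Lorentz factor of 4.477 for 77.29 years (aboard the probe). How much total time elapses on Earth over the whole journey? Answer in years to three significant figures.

Δt = 650 years

Leg 1: γ = 1/√(1 − 0.5456²) = 1/√0.7023 = 1.193; Δt_1 = 1.193 × 74.03 = 88.34 years.
Leg 2: β = 0.913; γ = 1/√(1 − 0.913²) = 1/√0.1664 = 2.451; Δt_2 = 2.451 × 72.40 = 177.5 years.
Leg 3: γ = 1/√(1 − 0.600²) = 5/4 = 1.250; Δt_3 = 1.250 × 30.49 = 38.11 years.
Leg 4: γ = 4.477; Δt_4 = 4.477 × 77.29 = 346.0 years.
Total: 88.34 + 177.5 + 38.11 + 346.0 years.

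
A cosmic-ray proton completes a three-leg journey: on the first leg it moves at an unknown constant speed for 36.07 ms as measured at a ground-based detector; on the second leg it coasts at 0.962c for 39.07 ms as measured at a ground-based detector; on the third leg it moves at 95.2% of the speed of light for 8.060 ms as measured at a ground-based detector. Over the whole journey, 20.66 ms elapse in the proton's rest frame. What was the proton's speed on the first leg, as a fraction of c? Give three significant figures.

Leg 1: speed unknown; τ_1 = 36.07/γ_1.
Leg 2: γ = 1/√(1 − 0.962²) = 1/√0.07456 = 3.662; τ_2 = 39.07/3.662 = 10.67 ms.
Leg 3: β = 0.952; γ = 1/√(1 − 0.952²) = 1/√0.09370 = 3.267; τ_3 = 8.060/3.267 = 2.467 ms.
Total proper time: τ_1 + 10.67 + 2.467 = 20.66, so τ_1 = 20.66 − 13.14 = 7.525 ms.
γ_1 = 36.07/7.525 = 4.793; β = √(1 − 1/γ²) = √0.9565.

β = 0.978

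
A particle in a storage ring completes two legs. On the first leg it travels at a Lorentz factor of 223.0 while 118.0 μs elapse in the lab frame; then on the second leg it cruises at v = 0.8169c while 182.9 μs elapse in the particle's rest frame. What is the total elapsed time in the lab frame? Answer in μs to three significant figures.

Leg 1: 118.0 μs is already measured in the lab frame.
Leg 2: γ = 1/√(1 − 0.8169²) = 1/√0.3327 = 1.734; Δt_2 = 1.734 × 182.9 = 317.1 μs.
Total: 118.0 + 317.1 μs.

Δt = 435 μs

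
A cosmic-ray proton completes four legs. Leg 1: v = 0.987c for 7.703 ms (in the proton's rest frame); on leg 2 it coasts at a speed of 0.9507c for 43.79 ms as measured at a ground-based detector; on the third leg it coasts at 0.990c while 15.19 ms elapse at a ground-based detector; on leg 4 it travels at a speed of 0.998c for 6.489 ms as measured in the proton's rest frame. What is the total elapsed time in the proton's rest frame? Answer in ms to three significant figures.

τ = 29.9 ms

Leg 1: 7.703 ms is already measured in the proton's rest frame.
Leg 2: γ = 1/√(1 − 0.9507²) = 1/√0.09617 = 3.225; τ_2 = 43.79/3.225 = 13.58 ms.
Leg 3: γ = 1/√(1 − 0.990²) = 1/√0.01990 = 7.089; τ_3 = 15.19/7.089 = 2.143 ms.
Leg 4: 6.489 ms is already measured in the proton's rest frame.
Total: 7.703 + 13.58 + 2.143 + 6.489 ms.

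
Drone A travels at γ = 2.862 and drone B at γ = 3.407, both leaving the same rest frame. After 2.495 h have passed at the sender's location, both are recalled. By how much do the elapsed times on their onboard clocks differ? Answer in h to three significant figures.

|τ_A − τ_B| = 0.139 h

A: γ = 2.862; τ_A = 2.495/2.862 = 0.8718 h.
B: γ = 3.407; τ_B = 2.495/3.407 = 0.7323 h.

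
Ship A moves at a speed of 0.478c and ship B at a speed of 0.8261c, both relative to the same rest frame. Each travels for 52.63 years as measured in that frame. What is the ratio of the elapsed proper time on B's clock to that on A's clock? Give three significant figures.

A: γ = 1/√(1 − 0.478²) = 1/√0.7715 = 1.138. B: γ = 1/√(1 − 0.8261²) = 1/√0.3176 = 1.775.
τ_A/τ_B = γ_B/γ_A = 1.775/1.138 = 1.559, so τ_B/τ_A = 0.6416.

τ_B/τ_A = 0.642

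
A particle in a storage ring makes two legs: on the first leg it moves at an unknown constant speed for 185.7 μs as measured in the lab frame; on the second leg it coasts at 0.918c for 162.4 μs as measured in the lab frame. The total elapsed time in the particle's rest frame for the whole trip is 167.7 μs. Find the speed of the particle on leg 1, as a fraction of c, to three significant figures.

β = 0.831

Leg 1: speed unknown; τ_1 = 185.7/γ_1.
Leg 2: γ = 1/√(1 − 0.918²) = 1/√0.1573 = 2.522; τ_2 = 162.4/2.522 = 64.40 μs.
Total proper time: τ_1 + 64.40 = 167.7, so τ_1 = 167.7 − 64.40 = 103.3 μs.
γ_1 = 185.7/103.3 = 1.798; β = √(1 − 1/γ²) = √0.6906.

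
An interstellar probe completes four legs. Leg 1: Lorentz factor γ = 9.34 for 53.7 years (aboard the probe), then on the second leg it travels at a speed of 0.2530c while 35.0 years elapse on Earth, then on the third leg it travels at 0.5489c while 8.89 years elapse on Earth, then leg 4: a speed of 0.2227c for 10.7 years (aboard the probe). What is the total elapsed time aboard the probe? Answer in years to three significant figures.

τ = 106 years

Leg 1: 53.7 years is already measured aboard the probe.
Leg 2: γ = 1/√(1 − 0.2530²) = 1/√0.9360 = 1.034; τ_2 = 35.0/1.034 = 33.86 years.
Leg 3: γ = 1/√(1 − 0.5489²) = 1/√0.6987 = 1.196; τ_3 = 8.89/1.196 = 7.431 years.
Leg 4: 10.7 years is already measured aboard the probe.
Total: 53.70 + 33.86 + 7.431 + 10.70 years.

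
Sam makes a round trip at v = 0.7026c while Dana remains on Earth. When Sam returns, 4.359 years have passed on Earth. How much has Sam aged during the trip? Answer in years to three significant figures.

γ = 1/√(1 − 0.7026²) = 1/√0.5064 = 1.405
Sam's clock measures proper time along the trip: τ = Δt/γ = 4.359/1.405 years.

τ = 3.10 years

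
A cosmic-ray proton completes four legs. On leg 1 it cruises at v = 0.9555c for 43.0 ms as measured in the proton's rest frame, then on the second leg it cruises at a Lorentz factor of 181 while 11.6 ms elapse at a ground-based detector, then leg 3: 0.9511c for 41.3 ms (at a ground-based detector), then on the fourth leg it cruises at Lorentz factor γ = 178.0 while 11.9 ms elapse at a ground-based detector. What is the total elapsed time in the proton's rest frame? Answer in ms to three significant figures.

τ = 55.9 ms

Leg 1: 43.0 ms is already measured in the proton's rest frame.
Leg 2: γ = 181; τ_2 = 11.6/181.0 = 0.06409 ms.
Leg 3: γ = 1/√(1 − 0.9511²) = 1/√0.09541 = 3.237; τ_3 = 41.3/3.237 = 12.76 ms.
Leg 4: γ = 178.0; τ_4 = 11.9/178.0 = 0.06685 ms.
Total: 43.00 + 0.06409 + 12.76 + 0.06685 ms.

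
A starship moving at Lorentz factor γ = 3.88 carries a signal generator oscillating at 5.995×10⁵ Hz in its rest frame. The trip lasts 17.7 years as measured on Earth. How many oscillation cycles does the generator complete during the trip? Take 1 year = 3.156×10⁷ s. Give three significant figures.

γ = 3.88
The oscillator's own cycle count is N = f × τ where τ is the proper time on the ship. τ = Δt/γ = 17.7/3.880 = 4.562 years = 1.440×10⁸ s.
N = 5.995×10⁵ × 1.440×10⁸ = 8.631×10¹³.

N = 8.63×10¹³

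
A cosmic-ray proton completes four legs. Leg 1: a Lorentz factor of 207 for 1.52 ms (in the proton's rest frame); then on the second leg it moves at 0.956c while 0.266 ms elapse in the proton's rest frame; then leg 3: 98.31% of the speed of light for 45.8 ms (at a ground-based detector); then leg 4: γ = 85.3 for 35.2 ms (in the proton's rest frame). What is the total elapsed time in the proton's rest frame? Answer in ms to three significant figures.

Leg 1: 1.52 ms is already measured in the proton's rest frame.
Leg 2: 0.266 ms is already measured in the proton's rest frame.
Leg 3: β = 0.9831; γ = 1/√(1 − 0.9831²) = 1/√0.03351 = 5.462; τ_3 = 45.8/5.462 = 8.385 ms.
Leg 4: 35.2 ms is already measured in the proton's rest frame.
Total: 1.520 + 0.2660 + 8.385 + 35.20 ms.

τ = 45.4 ms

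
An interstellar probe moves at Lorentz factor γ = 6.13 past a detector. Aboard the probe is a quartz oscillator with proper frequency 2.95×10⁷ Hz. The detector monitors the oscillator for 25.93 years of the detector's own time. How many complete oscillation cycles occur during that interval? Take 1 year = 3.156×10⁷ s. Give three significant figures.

N = 3.94×10¹⁵

γ = 6.13
During 25.93 years of lab time, the oscillator's proper time advances by τ = Δt/γ = 25.93/6.130 = 4.230 years = 1.335×10⁸ s.
N = f × τ = 2.95×10⁷ × 1.335×10⁸ = 3.938×10¹⁵.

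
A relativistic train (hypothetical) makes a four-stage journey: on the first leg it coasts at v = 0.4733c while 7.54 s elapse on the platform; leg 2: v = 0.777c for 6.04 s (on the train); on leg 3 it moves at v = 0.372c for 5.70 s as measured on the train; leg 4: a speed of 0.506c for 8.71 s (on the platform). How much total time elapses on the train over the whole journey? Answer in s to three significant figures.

τ = 25.9 s

Leg 1: γ = 1/√(1 − 0.4733²) = 1/√0.7760 = 1.135; τ_1 = 7.54/1.135 = 6.642 s.
Leg 2: 6.04 s is already measured on the train.
Leg 3: 5.70 s is already measured on the train.
Leg 4: γ = 1/√(1 − 0.506²) = 1/√0.7440 = 1.159; τ_4 = 8.71/1.159 = 7.513 s.
Total: 6.642 + 6.040 + 5.700 + 7.513 s.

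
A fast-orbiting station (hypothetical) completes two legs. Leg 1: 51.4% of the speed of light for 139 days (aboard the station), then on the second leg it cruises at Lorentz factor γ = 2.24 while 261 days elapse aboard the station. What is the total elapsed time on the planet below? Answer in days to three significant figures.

Leg 1: β = 0.514; γ = 1/√(1 − 0.514²) = 1/√0.7358 = 1.166; Δt_1 = 1.166 × 139 = 162.0 days.
Leg 2: γ = 2.24; Δt_2 = 2.240 × 261 = 584.6 days.
Total: 162.0 + 584.6 days.

Δt = 747 days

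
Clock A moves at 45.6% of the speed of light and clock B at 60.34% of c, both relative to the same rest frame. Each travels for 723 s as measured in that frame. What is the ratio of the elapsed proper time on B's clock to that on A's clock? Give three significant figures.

A: β = 0.456; γ = 1/√(1 − 0.456²) = 1/√0.7921 = 1.124. B: β = 0.6034; γ = 1/√(1 − 0.6034²) = 1/√0.6359 = 1.254.
τ_A/τ_B = γ_B/γ_A = 1.254/1.124 = 1.116, so τ_B/τ_A = 0.8960.

τ_B/τ_A = 0.896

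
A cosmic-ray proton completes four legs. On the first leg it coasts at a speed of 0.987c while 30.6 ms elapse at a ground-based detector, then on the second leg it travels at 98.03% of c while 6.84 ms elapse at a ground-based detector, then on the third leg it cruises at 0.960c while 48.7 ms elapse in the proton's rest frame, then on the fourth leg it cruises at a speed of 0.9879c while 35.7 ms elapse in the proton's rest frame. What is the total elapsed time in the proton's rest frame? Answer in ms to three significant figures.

Leg 1: γ = 1/√(1 − 0.987²) = 1/√0.02583 = 6.222; τ_1 = 30.6/6.222 = 4.918 ms.
Leg 2: β = 0.9803; γ = 1/√(1 − 0.9803²) = 1/√0.03901 = 5.063; τ_2 = 6.84/5.063 = 1.351 ms.
Leg 3: 48.7 ms is already measured in the proton's rest frame.
Leg 4: 35.7 ms is already measured in the proton's rest frame.
Total: 4.918 + 1.351 + 48.70 + 35.70 ms.

τ = 90.7 ms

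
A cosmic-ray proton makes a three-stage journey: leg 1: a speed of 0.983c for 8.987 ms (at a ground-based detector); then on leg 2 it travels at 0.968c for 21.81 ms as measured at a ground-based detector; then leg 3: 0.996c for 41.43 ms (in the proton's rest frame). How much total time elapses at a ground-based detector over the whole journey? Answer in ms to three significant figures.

Δt = 494 ms

Leg 1: 8.987 ms is already measured at a ground-based detector.
Leg 2: 21.81 ms is already measured at a ground-based detector.
Leg 3: γ = 1/√(1 − 0.996²) = 1/√0.007984 = 11.19; Δt_3 = 11.19 × 41.43 = 463.7 ms.
Total: 8.987 + 21.81 + 463.7 ms.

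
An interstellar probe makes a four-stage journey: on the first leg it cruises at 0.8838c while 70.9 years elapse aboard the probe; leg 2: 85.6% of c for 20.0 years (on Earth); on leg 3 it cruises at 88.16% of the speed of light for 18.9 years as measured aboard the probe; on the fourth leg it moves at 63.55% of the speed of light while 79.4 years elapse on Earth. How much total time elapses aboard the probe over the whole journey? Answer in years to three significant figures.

τ = 161 years

Leg 1: 70.9 years is already measured aboard the probe.
Leg 2: β = 0.856; γ = 1/√(1 − 0.856²) = 1/√0.2673 = 1.934; τ_2 = 20.0/1.934 = 10.34 years.
Leg 3: 18.9 years is already measured aboard the probe.
Leg 4: β = 0.6355; γ = 1/√(1 − 0.6355²) = 1/√0.5961 = 1.295; τ_4 = 79.4/1.295 = 61.30 years.
Total: 70.90 + 10.34 + 18.90 + 61.30 years.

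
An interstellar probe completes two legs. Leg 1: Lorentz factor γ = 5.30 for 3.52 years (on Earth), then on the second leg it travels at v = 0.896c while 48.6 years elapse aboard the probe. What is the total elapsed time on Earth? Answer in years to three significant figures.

Δt = 113 years

Leg 1: 3.52 years is already measured on Earth.
Leg 2: γ = 1/√(1 − 0.896²) = 1/√0.1972 = 2.252; Δt_2 = 2.252 × 48.6 = 109.4 years.
Total: 3.520 + 109.4 years.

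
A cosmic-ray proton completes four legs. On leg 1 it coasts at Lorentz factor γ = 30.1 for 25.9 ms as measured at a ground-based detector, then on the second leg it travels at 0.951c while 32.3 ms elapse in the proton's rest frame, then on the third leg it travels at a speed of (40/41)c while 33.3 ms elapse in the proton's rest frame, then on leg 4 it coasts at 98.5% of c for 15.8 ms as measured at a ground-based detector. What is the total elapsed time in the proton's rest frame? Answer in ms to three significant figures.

τ = 69.2 ms

Leg 1: γ = 30.1; τ_1 = 25.9/30.10 = 0.8605 ms.
Leg 2: 32.3 ms is already measured in the proton's rest frame.
Leg 3: 33.3 ms is already measured in the proton's rest frame.
Leg 4: β = 0.985; γ = 1/√(1 − 0.985²) = 1/√0.02977 = 5.795; τ_4 = 15.8/5.795 = 2.726 ms.
Total: 0.8605 + 32.30 + 33.30 + 2.726 ms.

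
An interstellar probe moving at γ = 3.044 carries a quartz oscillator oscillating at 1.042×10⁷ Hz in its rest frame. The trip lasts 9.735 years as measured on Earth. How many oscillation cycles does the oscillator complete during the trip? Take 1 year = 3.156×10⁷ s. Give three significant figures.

γ = 3.044
The oscillator's own cycle count is N = f × τ where τ is the proper time aboard the probe. τ = Δt/γ = 9.735/3.044 = 3.198 years = 1.009×10⁸ s.
N = 1.042×10⁷ × 1.009×10⁸ = 1.052×10¹⁵.

N = 1.05×10¹⁵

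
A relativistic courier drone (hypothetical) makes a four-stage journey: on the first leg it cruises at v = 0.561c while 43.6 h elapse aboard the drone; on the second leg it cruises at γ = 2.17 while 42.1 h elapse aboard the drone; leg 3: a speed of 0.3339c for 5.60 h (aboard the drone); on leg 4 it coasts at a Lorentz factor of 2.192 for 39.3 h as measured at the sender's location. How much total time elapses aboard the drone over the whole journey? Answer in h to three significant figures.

Leg 1: 43.6 h is already measured aboard the drone.
Leg 2: 42.1 h is already measured aboard the drone.
Leg 3: 5.60 h is already measured aboard the drone.
Leg 4: γ = 2.192; τ_4 = 39.3/2.192 = 17.93 h.
Total: 43.60 + 42.10 + 5.600 + 17.93 h.

τ = 109 h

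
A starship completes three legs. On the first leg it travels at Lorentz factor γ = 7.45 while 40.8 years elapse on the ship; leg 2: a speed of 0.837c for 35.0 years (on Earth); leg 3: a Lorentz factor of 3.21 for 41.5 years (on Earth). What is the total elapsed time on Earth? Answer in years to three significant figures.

Leg 1: γ = 7.45; Δt_1 = 7.450 × 40.8 = 304.0 years.
Leg 2: 35.0 years is already measured on Earth.
Leg 3: 41.5 years is already measured on Earth.
Total: 304.0 + 35.00 + 41.50 years.

Δt = 380 years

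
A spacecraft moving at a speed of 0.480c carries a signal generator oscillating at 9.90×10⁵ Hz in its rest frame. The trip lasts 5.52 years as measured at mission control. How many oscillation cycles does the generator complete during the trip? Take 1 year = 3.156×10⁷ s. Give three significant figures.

N = 1.51×10¹⁴

γ = 1/√(1 − 0.480²) = 1/√0.7696 = 1.140
The oscillator's own cycle count is N = f × τ where τ is the proper time aboard the spacecraft. τ = Δt/γ = 5.52/1.140 = 4.843 years = 1.528×10⁸ s.
N = 9.90×10⁵ × 1.528×10⁸ = 1.513×10¹⁴.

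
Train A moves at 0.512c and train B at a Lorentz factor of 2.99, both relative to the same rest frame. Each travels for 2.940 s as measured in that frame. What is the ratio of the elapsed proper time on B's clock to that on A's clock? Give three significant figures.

τ_B/τ_A = 0.389

A: γ = 1/√(1 − 0.512²) = 1/√0.7379 = 1.164. B: γ = 2.99.
τ_A/τ_B = γ_B/γ_A = 2.990/1.164 = 2.568, so τ_B/τ_A = 0.3894.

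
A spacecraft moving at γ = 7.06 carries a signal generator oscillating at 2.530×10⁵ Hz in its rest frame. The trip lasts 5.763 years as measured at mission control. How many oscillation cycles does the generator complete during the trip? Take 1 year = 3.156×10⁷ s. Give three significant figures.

N = 6.52×10¹²

γ = 7.06
The oscillator's own cycle count is N = f × τ where τ is the proper time aboard the spacecraft. τ = Δt/γ = 5.763/7.060 = 0.8163 years = 2.576×10⁷ s.
N = 2.530×10⁵ × 2.576×10⁷ = 6.518×10¹².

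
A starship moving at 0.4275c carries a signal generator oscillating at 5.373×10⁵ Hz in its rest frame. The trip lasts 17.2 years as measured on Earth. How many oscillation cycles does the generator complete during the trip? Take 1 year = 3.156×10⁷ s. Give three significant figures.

γ = 1/√(1 − 0.4275²) = 1/√0.8172 = 1.106
The oscillator's own cycle count is N = f × τ where τ is the proper time on the ship. τ = Δt/γ = 17.2/1.106 = 15.55 years = 4.907×10⁸ s.
N = 5.373×10⁵ × 4.907×10⁸ = 2.637×10¹⁴.

N = 2.64×10¹⁴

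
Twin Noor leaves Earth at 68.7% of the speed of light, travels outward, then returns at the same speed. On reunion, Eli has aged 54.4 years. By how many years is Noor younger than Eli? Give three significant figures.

Δt − τ = 14.9 years

β = 0.687; γ = 1/√(1 − 0.687²) = 1/√0.5280 = 1.376
Noor's elapsed proper time: τ = 54.4/1.376 = 39.53 years.
Age gap = Δt − τ = 54.4 − 39.53 years.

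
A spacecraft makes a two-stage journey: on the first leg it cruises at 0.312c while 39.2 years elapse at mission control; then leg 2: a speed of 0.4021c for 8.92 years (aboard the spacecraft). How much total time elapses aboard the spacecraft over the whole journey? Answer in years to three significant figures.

τ = 46.2 years

Leg 1: γ = 1/√(1 − 0.312²) = 1/√0.9027 = 1.053; τ_1 = 39.2/1.053 = 37.24 years.
Leg 2: 8.92 years is already measured aboard the spacecraft.
Total: 37.24 + 8.920 years.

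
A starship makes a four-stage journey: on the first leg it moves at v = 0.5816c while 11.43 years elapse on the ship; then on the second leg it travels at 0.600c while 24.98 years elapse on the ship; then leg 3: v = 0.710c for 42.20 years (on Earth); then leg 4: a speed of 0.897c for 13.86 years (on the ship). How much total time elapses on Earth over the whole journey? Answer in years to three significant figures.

Δt = 119 years

Leg 1: γ = 1/√(1 − 0.5816²) = 1/√0.6617 = 1.229; Δt_1 = 1.229 × 11.43 = 14.05 years.
Leg 2: γ = 1/√(1 − 0.600²) = 5/4 = 1.250; Δt_2 = 1.250 × 24.98 = 31.23 years.
Leg 3: 42.20 years is already measured on Earth.
Leg 4: γ = 1/√(1 − 0.897²) = 1/√0.1954 = 2.262; Δt_4 = 2.262 × 13.86 = 31.36 years.
Total: 14.05 + 31.23 + 42.20 + 31.36 years.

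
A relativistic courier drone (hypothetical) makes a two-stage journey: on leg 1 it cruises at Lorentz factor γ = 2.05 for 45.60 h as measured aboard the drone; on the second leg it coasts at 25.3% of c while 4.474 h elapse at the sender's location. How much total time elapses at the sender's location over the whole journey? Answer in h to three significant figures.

Δt = 98.0 h

Leg 1: γ = 2.05; Δt_1 = 2.050 × 45.60 = 93.48 h.
Leg 2: 4.474 h is already measured at the sender's location.
Total: 93.48 + 4.474 h.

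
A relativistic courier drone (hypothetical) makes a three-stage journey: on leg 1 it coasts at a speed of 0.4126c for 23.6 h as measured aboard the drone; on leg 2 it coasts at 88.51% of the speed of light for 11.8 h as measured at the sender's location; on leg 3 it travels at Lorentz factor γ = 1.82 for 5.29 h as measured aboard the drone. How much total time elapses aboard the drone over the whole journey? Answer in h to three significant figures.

τ = 34.4 h

Leg 1: 23.6 h is already measured aboard the drone.
Leg 2: β = 0.8851; γ = 1/√(1 − 0.8851²) = 1/√0.2166 = 2.149; τ_2 = 11.8/2.149 = 5.492 h.
Leg 3: 5.29 h is already measured aboard the drone.
Total: 23.60 + 5.492 + 5.290 h.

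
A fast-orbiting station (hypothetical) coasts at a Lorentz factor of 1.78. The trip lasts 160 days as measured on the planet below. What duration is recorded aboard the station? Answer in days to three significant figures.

γ = 1.78
The interval measured on the planet below is the dilated one; the clock aboard the station measures the proper time τ = Δt/γ = 160/1.780 days.

τ = 89.9 days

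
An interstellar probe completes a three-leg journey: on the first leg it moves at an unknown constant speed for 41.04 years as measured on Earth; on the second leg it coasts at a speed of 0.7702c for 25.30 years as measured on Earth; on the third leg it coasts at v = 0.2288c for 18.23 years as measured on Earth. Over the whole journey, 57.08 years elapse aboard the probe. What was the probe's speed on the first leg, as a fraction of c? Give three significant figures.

Leg 1: speed unknown; τ_1 = 41.04/γ_1.
Leg 2: γ = 1/√(1 − 0.7702²) = 1/√0.4068 = 1.568; τ_2 = 25.30/1.568 = 16.14 years.
Leg 3: γ = 1/√(1 − 0.2288²) = 1/√0.9477 = 1.027; τ_3 = 18.23/1.027 = 17.75 years.
Total proper time: τ_1 + 16.14 + 17.75 = 57.08, so τ_1 = 57.08 − 33.88 = 23.20 years.
γ_1 = 41.04/23.20 = 1.769; β = √(1 − 1/γ²) = √0.6805.

β = 0.825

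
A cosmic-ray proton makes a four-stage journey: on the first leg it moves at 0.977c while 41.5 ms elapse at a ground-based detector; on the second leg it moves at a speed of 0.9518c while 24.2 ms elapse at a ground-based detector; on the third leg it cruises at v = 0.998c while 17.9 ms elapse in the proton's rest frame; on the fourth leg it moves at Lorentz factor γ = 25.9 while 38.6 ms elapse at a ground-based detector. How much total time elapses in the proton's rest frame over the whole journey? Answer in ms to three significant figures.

Leg 1: γ = 1/√(1 − 0.977²) = 1/√0.04547 = 4.690; τ_1 = 41.5/4.690 = 8.849 ms.
Leg 2: γ = 1/√(1 − 0.9518²) = 1/√0.09408 = 3.260; τ_2 = 24.2/3.260 = 7.423 ms.
Leg 3: 17.9 ms is already measured in the proton's rest frame.
Leg 4: γ = 25.9; τ_4 = 38.6/25.90 = 1.490 ms.
Total: 8.849 + 7.423 + 17.90 + 1.490 ms.

τ = 35.7 ms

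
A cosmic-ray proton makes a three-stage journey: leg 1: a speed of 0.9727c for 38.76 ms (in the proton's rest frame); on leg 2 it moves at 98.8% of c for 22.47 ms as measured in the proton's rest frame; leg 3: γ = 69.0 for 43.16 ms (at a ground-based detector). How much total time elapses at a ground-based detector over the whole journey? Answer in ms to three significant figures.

Leg 1: γ = 1/√(1 − 0.9727²) = 1/√0.05385 = 4.309; Δt_1 = 4.309 × 38.76 = 167.0 ms.
Leg 2: β = 0.988; γ = 1/√(1 − 0.988²) = 1/√0.02386 = 6.474; Δt_2 = 6.474 × 22.47 = 145.5 ms.
Leg 3: 43.16 ms is already measured at a ground-based detector.
Total: 167.0 + 145.5 + 43.16 ms.

Δt = 356 ms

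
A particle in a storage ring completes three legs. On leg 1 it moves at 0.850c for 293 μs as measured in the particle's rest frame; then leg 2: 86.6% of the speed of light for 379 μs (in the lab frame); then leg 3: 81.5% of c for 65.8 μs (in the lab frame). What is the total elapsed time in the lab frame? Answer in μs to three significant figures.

Leg 1: γ = 1/√(1 − 0.850²) = 1/√0.2775 = 1.898; Δt_1 = 1.898 × 293 = 556.2 μs.
Leg 2: 379 μs is already measured in the lab frame.
Leg 3: 65.8 μs is already measured in the lab frame.
Total: 556.2 + 379.0 + 65.80 μs.

Δt = 1000 μs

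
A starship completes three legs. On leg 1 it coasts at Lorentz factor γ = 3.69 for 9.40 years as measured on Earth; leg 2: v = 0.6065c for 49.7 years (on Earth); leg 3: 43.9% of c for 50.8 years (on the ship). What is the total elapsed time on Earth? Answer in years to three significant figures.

Leg 1: 9.40 years is already measured on Earth.
Leg 2: 49.7 years is already measured on Earth.
Leg 3: β = 0.439; γ = 1/√(1 − 0.439²) = 1/√0.8073 = 1.113; Δt_3 = 1.113 × 50.8 = 56.54 years.
Total: 9.400 + 49.70 + 56.54 years.

Δt = 116 years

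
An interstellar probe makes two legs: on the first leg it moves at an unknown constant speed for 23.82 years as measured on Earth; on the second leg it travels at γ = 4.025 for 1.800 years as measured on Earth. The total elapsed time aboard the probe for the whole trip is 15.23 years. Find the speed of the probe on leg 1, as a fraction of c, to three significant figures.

β = 0.784

Leg 1: speed unknown; τ_1 = 23.82/γ_1.
Leg 2: γ = 4.025; τ_2 = 1.800/4.025 = 0.4472 years.
Total proper time: τ_1 + 0.4472 = 15.23, so τ_1 = 15.23 − 0.4472 = 14.78 years.
γ_1 = 23.82/14.78 = 1.611; β = √(1 − 1/γ²) = √0.6149.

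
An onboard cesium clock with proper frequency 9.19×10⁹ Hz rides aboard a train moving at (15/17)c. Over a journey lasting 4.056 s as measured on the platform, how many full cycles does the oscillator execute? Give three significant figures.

N = 1.75×10¹⁰

γ = 1/√(1 − (15/17)²) = 17/8 = 2.125
The oscillator's own cycle count is N = f × τ where τ is the proper time on the train. τ = Δt/γ = 4.056/2.125 = 1.909 s = 1.909×10⁰ s.
N = 9.19×10⁹ × 1.909×10⁰ = 1.754×10¹⁰.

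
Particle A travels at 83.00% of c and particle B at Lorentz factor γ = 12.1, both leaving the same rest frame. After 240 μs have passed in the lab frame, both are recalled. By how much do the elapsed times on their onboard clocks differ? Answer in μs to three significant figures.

|τ_A − τ_B| = 114 μs

A: β = 0.8300; γ = 1/√(1 − 0.8300²) = 1/√0.3111 = 1.793; τ_A = 240/1.793 = 133.9 μs.
B: γ = 12.1; τ_B = 240/12.10 = 19.83 μs.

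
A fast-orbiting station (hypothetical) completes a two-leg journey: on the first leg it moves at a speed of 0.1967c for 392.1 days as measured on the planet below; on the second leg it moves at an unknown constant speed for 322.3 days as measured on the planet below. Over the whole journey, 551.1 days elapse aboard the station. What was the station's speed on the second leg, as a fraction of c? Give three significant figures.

Leg 1: γ = 1/√(1 − 0.1967²) = 1/√0.9613 = 1.020; τ_1 = 392.1/1.020 = 384.4 days.
Leg 2: speed unknown; τ_2 = 322.3/γ_2.
Total proper time: 384.4 + τ_2 = 551.1, so τ_2 = 551.1 − 384.4 = 166.7 days.
γ_2 = 322.3/166.7 = 1.934; β = √(1 − 1/γ²) = √0.7326.

β = 0.856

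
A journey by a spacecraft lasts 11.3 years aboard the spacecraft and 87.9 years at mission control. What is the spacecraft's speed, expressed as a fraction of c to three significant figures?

β = 0.992

The proper time is measured aboard the spacecraft (both events occur at the spacecraft's location); Δt is measured at mission control. γ = Δt/τ = 87.9/11.3 = 7.779.
β = √(1 − 1/γ²) = √(1 − 0.01653) = √0.9835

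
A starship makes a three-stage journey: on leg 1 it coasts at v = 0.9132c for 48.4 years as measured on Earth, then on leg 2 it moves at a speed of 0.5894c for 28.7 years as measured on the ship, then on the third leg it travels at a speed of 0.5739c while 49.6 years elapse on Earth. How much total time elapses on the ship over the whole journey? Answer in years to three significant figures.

τ = 89.0 years

Leg 1: γ = 1/√(1 − 0.9132²) = 1/√0.1661 = 2.454; τ_1 = 48.4/2.454 = 19.72 years.
Leg 2: 28.7 years is already measured on the ship.
Leg 3: γ = 1/√(1 − 0.5739²) = 1/√0.6706 = 1.221; τ_3 = 49.6/1.221 = 40.62 years.
Total: 19.72 + 28.70 + 40.62 years.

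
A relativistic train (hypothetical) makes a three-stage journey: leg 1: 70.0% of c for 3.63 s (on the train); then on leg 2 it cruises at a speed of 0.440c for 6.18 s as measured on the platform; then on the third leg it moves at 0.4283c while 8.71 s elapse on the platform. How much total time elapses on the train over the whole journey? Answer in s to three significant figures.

τ = 17.1 s

Leg 1: 3.63 s is already measured on the train.
Leg 2: γ = 1/√(1 − 0.440²) = 1/√0.8064 = 1.114; τ_2 = 6.18/1.114 = 5.550 s.
Leg 3: γ = 1/√(1 − 0.4283²) = 1/√0.8166 = 1.107; τ_3 = 8.71/1.107 = 7.871 s.
Total: 3.630 + 5.550 + 7.871 s.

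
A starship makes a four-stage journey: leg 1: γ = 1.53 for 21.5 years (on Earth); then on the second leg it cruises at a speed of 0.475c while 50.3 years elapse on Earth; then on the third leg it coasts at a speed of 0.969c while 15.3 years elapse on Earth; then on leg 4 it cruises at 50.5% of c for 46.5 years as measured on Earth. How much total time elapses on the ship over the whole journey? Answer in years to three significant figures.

τ = 102 years

Leg 1: γ = 1.53; τ_1 = 21.5/1.530 = 14.05 years.
Leg 2: γ = 1/√(1 − 0.475²) = 1/√0.7744 = 1.136; τ_2 = 50.3/1.136 = 44.26 years.
Leg 3: γ = 1/√(1 − 0.969²) = 1/√0.06104 = 4.048; τ_3 = 15.3/4.048 = 3.780 years.
Leg 4: β = 0.505; γ = 1/√(1 − 0.505²) = 1/√0.7450 = 1.159; τ_4 = 46.5/1.159 = 40.14 years.
Total: 14.05 + 44.26 + 3.780 + 40.14 years.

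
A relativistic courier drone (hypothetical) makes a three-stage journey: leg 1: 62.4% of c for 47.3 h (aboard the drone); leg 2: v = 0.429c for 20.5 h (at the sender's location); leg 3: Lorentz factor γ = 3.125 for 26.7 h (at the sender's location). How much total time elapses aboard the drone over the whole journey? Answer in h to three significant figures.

τ = 74.4 h

Leg 1: 47.3 h is already measured aboard the drone.
Leg 2: γ = 1/√(1 − 0.429²) = 1/√0.8160 = 1.107; τ_2 = 20.5/1.107 = 18.52 h.
Leg 3: γ = 3.125; τ_3 = 26.7/3.125 = 8.544 h.
Total: 47.30 + 18.52 + 8.544 h.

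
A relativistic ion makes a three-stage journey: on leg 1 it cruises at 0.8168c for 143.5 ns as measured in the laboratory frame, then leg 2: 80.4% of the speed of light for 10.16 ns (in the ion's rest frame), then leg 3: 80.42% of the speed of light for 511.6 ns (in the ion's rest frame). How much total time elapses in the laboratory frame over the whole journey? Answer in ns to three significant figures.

Δt = 1020 ns

Leg 1: 143.5 ns is already measured in the laboratory frame.
Leg 2: β = 0.804; γ = 1/√(1 − 0.804²) = 1/√0.3536 = 1.682; Δt_2 = 1.682 × 10.16 = 17.09 ns.
Leg 3: β = 0.8042; γ = 1/√(1 − 0.8042²) = 1/√0.3533 = 1.682; Δt_3 = 1.682 × 511.6 = 860.8 ns.
Total: 143.5 + 17.09 + 860.8 ns.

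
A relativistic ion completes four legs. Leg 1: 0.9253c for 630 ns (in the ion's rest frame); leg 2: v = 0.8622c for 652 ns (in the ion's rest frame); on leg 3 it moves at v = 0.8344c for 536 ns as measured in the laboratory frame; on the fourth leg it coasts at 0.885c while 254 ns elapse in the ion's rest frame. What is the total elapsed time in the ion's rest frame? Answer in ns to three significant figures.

τ = 1830 ns

Leg 1: 630 ns is already measured in the ion's rest frame.
Leg 2: 652 ns is already measured in the ion's rest frame.
Leg 3: γ = 1/√(1 − 0.8344²) = 1/√0.3038 = 1.814; τ_3 = 536/1.814 = 295.4 ns.
Leg 4: 254 ns is already measured in the ion's rest frame.
Total: 630.0 + 652.0 + 295.4 + 254.0 ns.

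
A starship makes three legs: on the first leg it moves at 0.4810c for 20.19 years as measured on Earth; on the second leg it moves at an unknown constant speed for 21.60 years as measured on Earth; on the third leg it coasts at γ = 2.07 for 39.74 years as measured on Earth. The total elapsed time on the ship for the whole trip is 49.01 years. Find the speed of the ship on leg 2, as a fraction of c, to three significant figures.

β = 0.828

Leg 1: γ = 1/√(1 − 0.4810²) = 1/√0.7686 = 1.141; τ_1 = 20.19/1.141 = 17.70 years.
Leg 2: speed unknown; τ_2 = 21.60/γ_2.
Leg 3: γ = 2.07; τ_3 = 39.74/2.070 = 19.20 years.
Total proper time: 17.70 + τ_2 + 19.20 = 49.01, so τ_2 = 49.01 − 36.90 = 12.11 years.
γ_2 = 21.60/12.11 = 1.784; β = √(1 − 1/γ²) = √0.6856.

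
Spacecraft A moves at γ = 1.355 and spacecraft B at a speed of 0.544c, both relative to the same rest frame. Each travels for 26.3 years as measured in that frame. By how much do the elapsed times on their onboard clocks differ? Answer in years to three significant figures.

A: γ = 1.355; τ_A = 26.3/1.355 = 19.41 years.
B: γ = 1/√(1 − 0.544²) = 1/√0.7041 = 1.192; τ_B = 26.3/1.192 = 22.07 years.

|τ_A − τ_B| = 2.66 years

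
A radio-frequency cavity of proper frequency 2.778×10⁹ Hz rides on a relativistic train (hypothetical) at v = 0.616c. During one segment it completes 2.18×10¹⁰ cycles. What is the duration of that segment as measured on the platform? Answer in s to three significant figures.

Δt = 9.96 s

γ = 1/√(1 − 0.616²) = 1/√0.6205 = 1.269
Proper time for N cycles: τ = N/f = 2.18×10¹⁰/(2.778×10⁹) = 7.847×10⁰ s = 7.847 s.
Lab-frame duration Δt = γτ = 1.269 × 7.847 = 9.962 s.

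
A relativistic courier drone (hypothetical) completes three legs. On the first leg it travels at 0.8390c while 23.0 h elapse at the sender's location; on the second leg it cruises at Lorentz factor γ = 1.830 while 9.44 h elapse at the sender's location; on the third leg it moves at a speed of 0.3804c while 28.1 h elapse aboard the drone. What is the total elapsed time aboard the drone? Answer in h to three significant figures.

τ = 45.8 h

Leg 1: γ = 1/√(1 − 0.8390²) = 1/√0.2961 = 1.838; τ_1 = 23.0/1.838 = 12.52 h.
Leg 2: γ = 1.830; τ_2 = 9.44/1.830 = 5.158 h.
Leg 3: 28.1 h is already measured aboard the drone.
Total: 12.52 + 5.158 + 28.10 h.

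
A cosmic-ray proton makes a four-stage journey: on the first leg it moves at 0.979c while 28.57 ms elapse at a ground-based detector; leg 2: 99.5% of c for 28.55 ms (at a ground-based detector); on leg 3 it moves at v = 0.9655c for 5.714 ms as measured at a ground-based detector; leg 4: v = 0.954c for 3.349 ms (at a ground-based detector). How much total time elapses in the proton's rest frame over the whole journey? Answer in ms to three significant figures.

τ = 11.2 ms

Leg 1: γ = 1/√(1 − 0.979²) = 1/√0.04156 = 4.905; τ_1 = 28.57/4.905 = 5.824 ms.
Leg 2: β = 0.995; γ = 1/√(1 − 0.995²) = 1/√0.009975 = 10.01; τ_2 = 28.55/10.01 = 2.851 ms.
Leg 3: γ = 1/√(1 − 0.9655²) = 1/√0.06781 = 3.840; τ_3 = 5.714/3.840 = 1.488 ms.
Leg 4: γ = 1/√(1 − 0.954²) = 1/√0.08988 = 3.335; τ_4 = 3.349/3.335 = 1.004 ms.
Total: 5.824 + 2.851 + 1.488 + 1.004 ms.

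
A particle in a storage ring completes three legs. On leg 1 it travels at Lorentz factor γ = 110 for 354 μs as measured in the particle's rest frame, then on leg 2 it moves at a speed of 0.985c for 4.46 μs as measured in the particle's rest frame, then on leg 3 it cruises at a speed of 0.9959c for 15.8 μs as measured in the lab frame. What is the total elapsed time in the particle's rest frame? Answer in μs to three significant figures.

τ = 360 μs

Leg 1: 354 μs is already measured in the particle's rest frame.
Leg 2: 4.46 μs is already measured in the particle's rest frame.
Leg 3: γ = 1/√(1 − 0.9959²) = 1/√0.008183 = 11.05; τ_3 = 15.8/11.05 = 1.429 μs.
Total: 354.0 + 4.460 + 1.429 μs.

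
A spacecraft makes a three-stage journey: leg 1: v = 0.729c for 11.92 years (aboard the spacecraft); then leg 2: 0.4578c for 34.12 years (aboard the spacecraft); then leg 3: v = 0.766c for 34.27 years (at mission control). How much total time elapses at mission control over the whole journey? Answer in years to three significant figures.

Leg 1: γ = 1/√(1 − 0.729²) = 1/√0.4686 = 1.461; Δt_1 = 1.461 × 11.92 = 17.41 years.
Leg 2: γ = 1/√(1 − 0.4578²) = 1/√0.7904 = 1.125; Δt_2 = 1.125 × 34.12 = 38.38 years.
Leg 3: 34.27 years is already measured at mission control.
Total: 17.41 + 38.38 + 34.27 years.

Δt = 90.1 years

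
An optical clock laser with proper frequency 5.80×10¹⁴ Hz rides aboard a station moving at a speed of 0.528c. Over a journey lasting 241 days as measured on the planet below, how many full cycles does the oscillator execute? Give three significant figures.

γ = 1/√(1 − 0.528²) = 1/√0.7212 = 1.178
The oscillator's own cycle count is N = f × τ where τ is the proper time aboard the station. τ = Δt/γ = 241/1.178 = 204.7 days = 1.768×10⁷ s.
N = 5.80×10¹⁴ × 1.768×10⁷ = 1.026×10²².

N = 1.03×10²²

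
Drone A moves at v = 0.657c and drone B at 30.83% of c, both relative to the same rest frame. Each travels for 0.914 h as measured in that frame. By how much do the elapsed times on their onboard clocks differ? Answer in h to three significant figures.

|τ_A − τ_B| = 0.180 h

A: γ = 1/√(1 − 0.657²) = 1/√0.5684 = 1.326; τ_A = 0.914/1.326 = 0.6891 h.
B: β = 0.3083; γ = 1/√(1 − 0.3083²) = 1/√0.9050 = 1.051; τ_B = 0.914/1.051 = 0.8695 h.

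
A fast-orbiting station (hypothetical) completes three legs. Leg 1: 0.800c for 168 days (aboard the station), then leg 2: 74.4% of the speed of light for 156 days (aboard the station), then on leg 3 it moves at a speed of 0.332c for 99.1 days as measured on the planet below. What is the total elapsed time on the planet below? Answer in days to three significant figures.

Δt = 613 days

Leg 1: γ = 1/√(1 − 0.800²) = 5/3 ≈ 1.667; Δt_1 = 1.667 × 168 = 280.0 days.
Leg 2: β = 0.744; γ = 1/√(1 − 0.744²) = 1/√0.4465 = 1.497; Δt_2 = 1.497 × 156 = 233.5 days.
Leg 3: 99.1 days is already measured on the planet below.
Total: 280.0 + 233.5 + 99.10 days.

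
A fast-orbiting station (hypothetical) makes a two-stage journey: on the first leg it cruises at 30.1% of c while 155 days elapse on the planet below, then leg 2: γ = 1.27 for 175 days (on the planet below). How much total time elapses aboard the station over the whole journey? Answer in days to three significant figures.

τ = 286 days

Leg 1: β = 0.301; γ = 1/√(1 − 0.301²) = 1/√0.9094 = 1.049; τ_1 = 155/1.049 = 147.8 days.
Leg 2: γ = 1.27; τ_2 = 175/1.270 = 137.8 days.
Total: 147.8 + 137.8 days.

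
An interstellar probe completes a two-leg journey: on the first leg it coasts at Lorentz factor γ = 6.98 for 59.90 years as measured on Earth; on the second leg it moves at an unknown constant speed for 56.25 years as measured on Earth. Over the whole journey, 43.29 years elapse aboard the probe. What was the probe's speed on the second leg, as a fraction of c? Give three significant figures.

β = 0.787

Leg 1: γ = 6.98; τ_1 = 59.90/6.980 = 8.582 years.
Leg 2: speed unknown; τ_2 = 56.25/γ_2.
Total proper time: 8.582 + τ_2 = 43.29, so τ_2 = 43.29 − 8.582 = 34.71 years.
γ_2 = 56.25/34.71 = 1.621; β = √(1 − 1/γ²) = √0.6193.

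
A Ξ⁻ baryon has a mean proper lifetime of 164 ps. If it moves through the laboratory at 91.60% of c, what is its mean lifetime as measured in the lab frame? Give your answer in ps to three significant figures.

Δt = 409 ps

β = 0.9160; γ = 1/√(1 − 0.9160²) = 1/√0.1609 = 2.493
The rest-frame lifetime is the proper time; the lab measures the dilated interval Δt = γτ₀ = 2.493 × 164 ps.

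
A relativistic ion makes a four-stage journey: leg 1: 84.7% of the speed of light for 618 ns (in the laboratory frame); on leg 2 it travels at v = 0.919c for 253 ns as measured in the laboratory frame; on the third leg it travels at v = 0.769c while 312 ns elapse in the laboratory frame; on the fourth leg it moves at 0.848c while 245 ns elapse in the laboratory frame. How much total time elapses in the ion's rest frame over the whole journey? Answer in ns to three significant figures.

Leg 1: β = 0.847; γ = 1/√(1 − 0.847²) = 1/√0.2826 = 1.881; τ_1 = 618/1.881 = 328.5 ns.
Leg 2: γ = 1/√(1 − 0.919²) = 1/√0.1554 = 2.536; τ_2 = 253/2.536 = 99.75 ns.
Leg 3: γ = 1/√(1 − 0.769²) = 1/√0.4086 = 1.564; τ_3 = 312/1.564 = 199.4 ns.
Leg 4: γ = 1/√(1 − 0.848²) = 1/√0.2809 = 1.887; τ_4 = 245/1.887 = 129.8 ns.
Total: 328.5 + 99.75 + 199.4 + 129.8 ns.

τ = 758 ns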